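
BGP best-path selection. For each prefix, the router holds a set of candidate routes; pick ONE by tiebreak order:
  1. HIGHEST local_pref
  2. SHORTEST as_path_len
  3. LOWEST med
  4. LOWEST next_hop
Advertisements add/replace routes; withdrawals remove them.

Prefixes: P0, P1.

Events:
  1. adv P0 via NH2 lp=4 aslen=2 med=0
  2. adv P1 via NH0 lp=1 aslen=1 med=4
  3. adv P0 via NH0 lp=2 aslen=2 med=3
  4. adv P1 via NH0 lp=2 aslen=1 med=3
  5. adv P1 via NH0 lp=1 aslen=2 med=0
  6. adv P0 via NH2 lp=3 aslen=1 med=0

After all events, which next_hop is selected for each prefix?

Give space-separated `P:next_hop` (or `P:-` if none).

Op 1: best P0=NH2 P1=-
Op 2: best P0=NH2 P1=NH0
Op 3: best P0=NH2 P1=NH0
Op 4: best P0=NH2 P1=NH0
Op 5: best P0=NH2 P1=NH0
Op 6: best P0=NH2 P1=NH0

Answer: P0:NH2 P1:NH0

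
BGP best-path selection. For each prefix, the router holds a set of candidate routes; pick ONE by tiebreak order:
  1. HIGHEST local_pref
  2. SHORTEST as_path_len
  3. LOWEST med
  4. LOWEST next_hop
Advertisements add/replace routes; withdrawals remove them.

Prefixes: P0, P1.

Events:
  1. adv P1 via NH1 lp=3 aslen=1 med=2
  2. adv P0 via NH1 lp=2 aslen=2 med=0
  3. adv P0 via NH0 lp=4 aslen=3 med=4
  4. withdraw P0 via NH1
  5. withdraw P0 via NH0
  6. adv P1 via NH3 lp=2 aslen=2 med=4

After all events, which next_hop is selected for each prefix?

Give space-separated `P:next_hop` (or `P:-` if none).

Answer: P0:- P1:NH1

Derivation:
Op 1: best P0=- P1=NH1
Op 2: best P0=NH1 P1=NH1
Op 3: best P0=NH0 P1=NH1
Op 4: best P0=NH0 P1=NH1
Op 5: best P0=- P1=NH1
Op 6: best P0=- P1=NH1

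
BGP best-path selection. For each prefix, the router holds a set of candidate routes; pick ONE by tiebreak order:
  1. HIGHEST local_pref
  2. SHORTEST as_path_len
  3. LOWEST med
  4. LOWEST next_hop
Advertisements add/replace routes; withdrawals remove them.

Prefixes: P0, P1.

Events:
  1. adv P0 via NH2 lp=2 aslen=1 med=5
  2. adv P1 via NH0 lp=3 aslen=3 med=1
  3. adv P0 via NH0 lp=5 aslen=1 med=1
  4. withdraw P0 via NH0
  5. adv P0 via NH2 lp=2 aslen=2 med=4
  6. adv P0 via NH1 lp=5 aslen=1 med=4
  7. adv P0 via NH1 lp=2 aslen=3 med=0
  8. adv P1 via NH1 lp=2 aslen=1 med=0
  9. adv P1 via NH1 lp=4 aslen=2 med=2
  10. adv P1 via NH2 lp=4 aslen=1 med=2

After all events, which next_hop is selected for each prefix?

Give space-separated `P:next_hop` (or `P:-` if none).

Op 1: best P0=NH2 P1=-
Op 2: best P0=NH2 P1=NH0
Op 3: best P0=NH0 P1=NH0
Op 4: best P0=NH2 P1=NH0
Op 5: best P0=NH2 P1=NH0
Op 6: best P0=NH1 P1=NH0
Op 7: best P0=NH2 P1=NH0
Op 8: best P0=NH2 P1=NH0
Op 9: best P0=NH2 P1=NH1
Op 10: best P0=NH2 P1=NH2

Answer: P0:NH2 P1:NH2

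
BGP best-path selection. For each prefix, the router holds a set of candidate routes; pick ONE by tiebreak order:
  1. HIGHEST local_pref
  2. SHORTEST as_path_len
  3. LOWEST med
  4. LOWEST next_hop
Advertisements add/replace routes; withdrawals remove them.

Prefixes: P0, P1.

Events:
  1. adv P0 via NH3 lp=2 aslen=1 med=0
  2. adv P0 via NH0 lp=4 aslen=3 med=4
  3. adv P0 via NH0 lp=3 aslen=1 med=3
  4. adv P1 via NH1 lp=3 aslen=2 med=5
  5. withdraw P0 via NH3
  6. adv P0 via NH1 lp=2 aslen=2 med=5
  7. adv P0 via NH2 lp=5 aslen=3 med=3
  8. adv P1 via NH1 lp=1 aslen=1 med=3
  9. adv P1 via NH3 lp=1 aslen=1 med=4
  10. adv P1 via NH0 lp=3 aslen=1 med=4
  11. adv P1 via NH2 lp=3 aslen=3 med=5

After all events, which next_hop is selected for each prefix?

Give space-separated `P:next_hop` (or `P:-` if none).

Op 1: best P0=NH3 P1=-
Op 2: best P0=NH0 P1=-
Op 3: best P0=NH0 P1=-
Op 4: best P0=NH0 P1=NH1
Op 5: best P0=NH0 P1=NH1
Op 6: best P0=NH0 P1=NH1
Op 7: best P0=NH2 P1=NH1
Op 8: best P0=NH2 P1=NH1
Op 9: best P0=NH2 P1=NH1
Op 10: best P0=NH2 P1=NH0
Op 11: best P0=NH2 P1=NH0

Answer: P0:NH2 P1:NH0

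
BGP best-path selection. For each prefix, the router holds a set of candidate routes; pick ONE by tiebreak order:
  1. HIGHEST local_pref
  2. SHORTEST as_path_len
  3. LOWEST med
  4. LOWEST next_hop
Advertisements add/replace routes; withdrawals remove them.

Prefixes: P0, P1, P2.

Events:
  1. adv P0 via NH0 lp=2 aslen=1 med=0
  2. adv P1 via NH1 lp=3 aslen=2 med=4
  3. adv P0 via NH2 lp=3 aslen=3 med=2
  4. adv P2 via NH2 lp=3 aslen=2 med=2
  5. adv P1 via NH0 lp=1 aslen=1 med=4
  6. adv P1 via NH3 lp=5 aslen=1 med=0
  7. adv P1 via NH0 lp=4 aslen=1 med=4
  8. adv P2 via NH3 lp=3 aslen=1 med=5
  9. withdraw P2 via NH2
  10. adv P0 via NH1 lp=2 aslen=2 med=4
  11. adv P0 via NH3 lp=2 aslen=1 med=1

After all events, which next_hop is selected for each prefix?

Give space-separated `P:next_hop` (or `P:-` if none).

Op 1: best P0=NH0 P1=- P2=-
Op 2: best P0=NH0 P1=NH1 P2=-
Op 3: best P0=NH2 P1=NH1 P2=-
Op 4: best P0=NH2 P1=NH1 P2=NH2
Op 5: best P0=NH2 P1=NH1 P2=NH2
Op 6: best P0=NH2 P1=NH3 P2=NH2
Op 7: best P0=NH2 P1=NH3 P2=NH2
Op 8: best P0=NH2 P1=NH3 P2=NH3
Op 9: best P0=NH2 P1=NH3 P2=NH3
Op 10: best P0=NH2 P1=NH3 P2=NH3
Op 11: best P0=NH2 P1=NH3 P2=NH3

Answer: P0:NH2 P1:NH3 P2:NH3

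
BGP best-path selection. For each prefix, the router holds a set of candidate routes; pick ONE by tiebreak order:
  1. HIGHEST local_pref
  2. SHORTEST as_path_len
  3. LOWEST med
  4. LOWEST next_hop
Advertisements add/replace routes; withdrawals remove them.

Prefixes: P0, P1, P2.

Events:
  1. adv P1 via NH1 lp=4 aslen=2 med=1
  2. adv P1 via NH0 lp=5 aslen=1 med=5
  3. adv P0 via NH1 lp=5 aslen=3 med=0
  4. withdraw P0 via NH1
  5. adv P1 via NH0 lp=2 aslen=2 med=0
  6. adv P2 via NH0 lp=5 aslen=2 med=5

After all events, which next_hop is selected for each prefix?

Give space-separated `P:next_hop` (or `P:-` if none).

Op 1: best P0=- P1=NH1 P2=-
Op 2: best P0=- P1=NH0 P2=-
Op 3: best P0=NH1 P1=NH0 P2=-
Op 4: best P0=- P1=NH0 P2=-
Op 5: best P0=- P1=NH1 P2=-
Op 6: best P0=- P1=NH1 P2=NH0

Answer: P0:- P1:NH1 P2:NH0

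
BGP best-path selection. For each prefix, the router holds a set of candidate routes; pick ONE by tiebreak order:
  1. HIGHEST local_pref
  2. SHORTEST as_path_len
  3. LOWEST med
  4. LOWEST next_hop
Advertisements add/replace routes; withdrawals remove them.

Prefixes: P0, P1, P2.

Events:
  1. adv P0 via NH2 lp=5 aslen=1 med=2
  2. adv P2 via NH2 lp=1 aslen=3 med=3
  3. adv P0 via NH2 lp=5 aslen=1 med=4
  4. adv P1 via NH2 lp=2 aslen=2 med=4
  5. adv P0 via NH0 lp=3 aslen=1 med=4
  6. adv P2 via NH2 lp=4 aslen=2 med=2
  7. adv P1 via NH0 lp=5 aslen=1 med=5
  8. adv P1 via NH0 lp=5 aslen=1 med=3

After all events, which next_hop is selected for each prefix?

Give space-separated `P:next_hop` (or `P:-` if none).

Op 1: best P0=NH2 P1=- P2=-
Op 2: best P0=NH2 P1=- P2=NH2
Op 3: best P0=NH2 P1=- P2=NH2
Op 4: best P0=NH2 P1=NH2 P2=NH2
Op 5: best P0=NH2 P1=NH2 P2=NH2
Op 6: best P0=NH2 P1=NH2 P2=NH2
Op 7: best P0=NH2 P1=NH0 P2=NH2
Op 8: best P0=NH2 P1=NH0 P2=NH2

Answer: P0:NH2 P1:NH0 P2:NH2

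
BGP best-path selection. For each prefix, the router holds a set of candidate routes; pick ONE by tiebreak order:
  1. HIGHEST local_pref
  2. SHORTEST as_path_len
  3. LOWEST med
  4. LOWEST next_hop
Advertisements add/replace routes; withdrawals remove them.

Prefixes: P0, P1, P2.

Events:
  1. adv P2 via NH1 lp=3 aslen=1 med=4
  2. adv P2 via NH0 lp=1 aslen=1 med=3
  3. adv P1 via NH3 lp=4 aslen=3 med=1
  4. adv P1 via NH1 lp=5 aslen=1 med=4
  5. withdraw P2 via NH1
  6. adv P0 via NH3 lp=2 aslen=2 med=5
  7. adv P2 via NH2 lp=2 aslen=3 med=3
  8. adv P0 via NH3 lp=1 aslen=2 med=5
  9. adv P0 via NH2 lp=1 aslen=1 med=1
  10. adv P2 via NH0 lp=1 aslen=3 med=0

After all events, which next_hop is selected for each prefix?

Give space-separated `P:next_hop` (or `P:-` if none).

Answer: P0:NH2 P1:NH1 P2:NH2

Derivation:
Op 1: best P0=- P1=- P2=NH1
Op 2: best P0=- P1=- P2=NH1
Op 3: best P0=- P1=NH3 P2=NH1
Op 4: best P0=- P1=NH1 P2=NH1
Op 5: best P0=- P1=NH1 P2=NH0
Op 6: best P0=NH3 P1=NH1 P2=NH0
Op 7: best P0=NH3 P1=NH1 P2=NH2
Op 8: best P0=NH3 P1=NH1 P2=NH2
Op 9: best P0=NH2 P1=NH1 P2=NH2
Op 10: best P0=NH2 P1=NH1 P2=NH2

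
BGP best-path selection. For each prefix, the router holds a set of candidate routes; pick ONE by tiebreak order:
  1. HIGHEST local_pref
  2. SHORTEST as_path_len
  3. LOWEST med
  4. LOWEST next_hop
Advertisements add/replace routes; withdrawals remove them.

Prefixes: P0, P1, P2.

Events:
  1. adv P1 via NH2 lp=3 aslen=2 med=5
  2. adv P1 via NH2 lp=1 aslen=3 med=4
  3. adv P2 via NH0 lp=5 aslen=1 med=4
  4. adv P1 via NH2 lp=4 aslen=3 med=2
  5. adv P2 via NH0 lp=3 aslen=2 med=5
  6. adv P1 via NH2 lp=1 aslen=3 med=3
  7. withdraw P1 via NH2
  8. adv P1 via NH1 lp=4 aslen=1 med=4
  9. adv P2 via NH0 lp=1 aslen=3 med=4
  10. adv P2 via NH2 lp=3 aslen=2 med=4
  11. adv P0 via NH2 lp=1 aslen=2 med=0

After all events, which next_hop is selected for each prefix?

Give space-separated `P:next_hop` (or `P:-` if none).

Op 1: best P0=- P1=NH2 P2=-
Op 2: best P0=- P1=NH2 P2=-
Op 3: best P0=- P1=NH2 P2=NH0
Op 4: best P0=- P1=NH2 P2=NH0
Op 5: best P0=- P1=NH2 P2=NH0
Op 6: best P0=- P1=NH2 P2=NH0
Op 7: best P0=- P1=- P2=NH0
Op 8: best P0=- P1=NH1 P2=NH0
Op 9: best P0=- P1=NH1 P2=NH0
Op 10: best P0=- P1=NH1 P2=NH2
Op 11: best P0=NH2 P1=NH1 P2=NH2

Answer: P0:NH2 P1:NH1 P2:NH2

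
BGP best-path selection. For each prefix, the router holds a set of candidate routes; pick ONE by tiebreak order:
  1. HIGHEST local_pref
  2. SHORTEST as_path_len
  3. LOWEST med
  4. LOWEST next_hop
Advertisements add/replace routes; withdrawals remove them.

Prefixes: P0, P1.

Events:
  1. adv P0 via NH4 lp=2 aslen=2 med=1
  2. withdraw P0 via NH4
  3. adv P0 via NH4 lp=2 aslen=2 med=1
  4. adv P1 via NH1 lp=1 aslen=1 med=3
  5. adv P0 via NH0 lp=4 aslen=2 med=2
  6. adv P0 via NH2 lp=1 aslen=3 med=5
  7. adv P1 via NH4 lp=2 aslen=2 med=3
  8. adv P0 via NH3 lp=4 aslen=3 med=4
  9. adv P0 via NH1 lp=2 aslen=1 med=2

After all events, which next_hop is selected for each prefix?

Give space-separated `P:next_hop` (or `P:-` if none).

Answer: P0:NH0 P1:NH4

Derivation:
Op 1: best P0=NH4 P1=-
Op 2: best P0=- P1=-
Op 3: best P0=NH4 P1=-
Op 4: best P0=NH4 P1=NH1
Op 5: best P0=NH0 P1=NH1
Op 6: best P0=NH0 P1=NH1
Op 7: best P0=NH0 P1=NH4
Op 8: best P0=NH0 P1=NH4
Op 9: best P0=NH0 P1=NH4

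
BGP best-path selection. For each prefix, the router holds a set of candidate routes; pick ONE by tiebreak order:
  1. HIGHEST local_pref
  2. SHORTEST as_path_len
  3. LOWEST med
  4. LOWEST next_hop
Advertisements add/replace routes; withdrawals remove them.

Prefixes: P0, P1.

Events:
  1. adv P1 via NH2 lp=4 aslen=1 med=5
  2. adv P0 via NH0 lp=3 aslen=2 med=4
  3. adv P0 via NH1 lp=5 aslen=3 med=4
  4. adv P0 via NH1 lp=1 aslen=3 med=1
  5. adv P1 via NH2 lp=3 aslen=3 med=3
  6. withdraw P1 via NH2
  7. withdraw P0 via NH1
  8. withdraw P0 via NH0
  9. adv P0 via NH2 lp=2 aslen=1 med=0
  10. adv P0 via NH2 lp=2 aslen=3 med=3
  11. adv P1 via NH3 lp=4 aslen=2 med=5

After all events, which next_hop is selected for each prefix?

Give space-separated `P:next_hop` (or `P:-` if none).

Op 1: best P0=- P1=NH2
Op 2: best P0=NH0 P1=NH2
Op 3: best P0=NH1 P1=NH2
Op 4: best P0=NH0 P1=NH2
Op 5: best P0=NH0 P1=NH2
Op 6: best P0=NH0 P1=-
Op 7: best P0=NH0 P1=-
Op 8: best P0=- P1=-
Op 9: best P0=NH2 P1=-
Op 10: best P0=NH2 P1=-
Op 11: best P0=NH2 P1=NH3

Answer: P0:NH2 P1:NH3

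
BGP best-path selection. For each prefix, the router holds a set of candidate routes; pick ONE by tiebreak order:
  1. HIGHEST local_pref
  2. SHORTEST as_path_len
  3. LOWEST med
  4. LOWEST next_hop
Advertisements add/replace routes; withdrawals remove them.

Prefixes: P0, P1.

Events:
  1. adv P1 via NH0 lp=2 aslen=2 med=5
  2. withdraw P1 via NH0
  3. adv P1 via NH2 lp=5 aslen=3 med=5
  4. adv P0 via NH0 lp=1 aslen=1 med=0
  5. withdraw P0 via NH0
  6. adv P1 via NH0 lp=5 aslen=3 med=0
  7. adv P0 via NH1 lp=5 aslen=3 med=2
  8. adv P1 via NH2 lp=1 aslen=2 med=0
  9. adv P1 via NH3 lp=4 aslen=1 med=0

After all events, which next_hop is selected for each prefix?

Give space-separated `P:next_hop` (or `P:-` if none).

Answer: P0:NH1 P1:NH0

Derivation:
Op 1: best P0=- P1=NH0
Op 2: best P0=- P1=-
Op 3: best P0=- P1=NH2
Op 4: best P0=NH0 P1=NH2
Op 5: best P0=- P1=NH2
Op 6: best P0=- P1=NH0
Op 7: best P0=NH1 P1=NH0
Op 8: best P0=NH1 P1=NH0
Op 9: best P0=NH1 P1=NH0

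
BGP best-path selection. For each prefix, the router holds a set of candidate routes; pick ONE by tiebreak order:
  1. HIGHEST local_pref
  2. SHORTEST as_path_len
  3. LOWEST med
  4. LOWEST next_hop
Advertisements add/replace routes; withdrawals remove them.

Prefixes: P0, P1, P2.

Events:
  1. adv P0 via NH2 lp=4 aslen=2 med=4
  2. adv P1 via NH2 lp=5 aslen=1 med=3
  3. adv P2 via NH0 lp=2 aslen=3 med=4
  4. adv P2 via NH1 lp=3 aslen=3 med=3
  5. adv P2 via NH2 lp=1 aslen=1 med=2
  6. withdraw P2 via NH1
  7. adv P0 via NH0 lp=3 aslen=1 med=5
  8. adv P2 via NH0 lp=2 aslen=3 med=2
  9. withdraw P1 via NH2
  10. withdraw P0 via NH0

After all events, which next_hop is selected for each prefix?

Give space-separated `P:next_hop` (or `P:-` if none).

Op 1: best P0=NH2 P1=- P2=-
Op 2: best P0=NH2 P1=NH2 P2=-
Op 3: best P0=NH2 P1=NH2 P2=NH0
Op 4: best P0=NH2 P1=NH2 P2=NH1
Op 5: best P0=NH2 P1=NH2 P2=NH1
Op 6: best P0=NH2 P1=NH2 P2=NH0
Op 7: best P0=NH2 P1=NH2 P2=NH0
Op 8: best P0=NH2 P1=NH2 P2=NH0
Op 9: best P0=NH2 P1=- P2=NH0
Op 10: best P0=NH2 P1=- P2=NH0

Answer: P0:NH2 P1:- P2:NH0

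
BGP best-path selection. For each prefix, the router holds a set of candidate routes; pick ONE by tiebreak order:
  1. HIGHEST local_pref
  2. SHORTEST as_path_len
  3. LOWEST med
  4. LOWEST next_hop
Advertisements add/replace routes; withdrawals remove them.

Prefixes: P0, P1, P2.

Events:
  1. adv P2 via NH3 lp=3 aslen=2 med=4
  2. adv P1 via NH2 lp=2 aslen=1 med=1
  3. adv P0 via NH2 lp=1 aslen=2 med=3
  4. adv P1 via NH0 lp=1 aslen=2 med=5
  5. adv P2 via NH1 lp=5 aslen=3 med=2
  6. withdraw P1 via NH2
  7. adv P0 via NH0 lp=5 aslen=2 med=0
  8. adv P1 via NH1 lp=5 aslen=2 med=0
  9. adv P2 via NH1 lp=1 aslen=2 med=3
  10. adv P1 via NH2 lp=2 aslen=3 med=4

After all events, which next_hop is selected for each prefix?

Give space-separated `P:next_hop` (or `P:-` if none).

Answer: P0:NH0 P1:NH1 P2:NH3

Derivation:
Op 1: best P0=- P1=- P2=NH3
Op 2: best P0=- P1=NH2 P2=NH3
Op 3: best P0=NH2 P1=NH2 P2=NH3
Op 4: best P0=NH2 P1=NH2 P2=NH3
Op 5: best P0=NH2 P1=NH2 P2=NH1
Op 6: best P0=NH2 P1=NH0 P2=NH1
Op 7: best P0=NH0 P1=NH0 P2=NH1
Op 8: best P0=NH0 P1=NH1 P2=NH1
Op 9: best P0=NH0 P1=NH1 P2=NH3
Op 10: best P0=NH0 P1=NH1 P2=NH3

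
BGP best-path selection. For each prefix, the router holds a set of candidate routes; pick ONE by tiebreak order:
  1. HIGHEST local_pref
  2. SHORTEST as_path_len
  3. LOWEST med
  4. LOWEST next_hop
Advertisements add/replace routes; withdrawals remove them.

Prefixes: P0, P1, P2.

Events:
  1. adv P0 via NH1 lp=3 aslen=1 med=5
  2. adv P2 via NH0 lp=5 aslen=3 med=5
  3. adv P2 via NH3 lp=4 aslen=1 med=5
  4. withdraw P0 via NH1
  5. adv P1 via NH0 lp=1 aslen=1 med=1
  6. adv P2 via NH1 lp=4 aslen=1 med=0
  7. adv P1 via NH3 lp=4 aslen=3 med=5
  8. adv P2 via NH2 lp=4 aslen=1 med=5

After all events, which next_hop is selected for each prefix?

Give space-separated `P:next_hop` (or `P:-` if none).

Op 1: best P0=NH1 P1=- P2=-
Op 2: best P0=NH1 P1=- P2=NH0
Op 3: best P0=NH1 P1=- P2=NH0
Op 4: best P0=- P1=- P2=NH0
Op 5: best P0=- P1=NH0 P2=NH0
Op 6: best P0=- P1=NH0 P2=NH0
Op 7: best P0=- P1=NH3 P2=NH0
Op 8: best P0=- P1=NH3 P2=NH0

Answer: P0:- P1:NH3 P2:NH0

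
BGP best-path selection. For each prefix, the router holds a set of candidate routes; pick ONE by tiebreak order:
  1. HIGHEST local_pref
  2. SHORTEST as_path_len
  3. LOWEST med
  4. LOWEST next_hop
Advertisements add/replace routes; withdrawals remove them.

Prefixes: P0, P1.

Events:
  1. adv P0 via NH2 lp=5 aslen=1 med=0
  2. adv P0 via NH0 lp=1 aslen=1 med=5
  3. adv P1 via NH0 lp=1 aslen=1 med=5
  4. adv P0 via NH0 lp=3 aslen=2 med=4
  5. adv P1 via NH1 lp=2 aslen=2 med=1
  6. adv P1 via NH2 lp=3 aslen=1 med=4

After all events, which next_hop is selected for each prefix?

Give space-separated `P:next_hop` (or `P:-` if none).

Op 1: best P0=NH2 P1=-
Op 2: best P0=NH2 P1=-
Op 3: best P0=NH2 P1=NH0
Op 4: best P0=NH2 P1=NH0
Op 5: best P0=NH2 P1=NH1
Op 6: best P0=NH2 P1=NH2

Answer: P0:NH2 P1:NH2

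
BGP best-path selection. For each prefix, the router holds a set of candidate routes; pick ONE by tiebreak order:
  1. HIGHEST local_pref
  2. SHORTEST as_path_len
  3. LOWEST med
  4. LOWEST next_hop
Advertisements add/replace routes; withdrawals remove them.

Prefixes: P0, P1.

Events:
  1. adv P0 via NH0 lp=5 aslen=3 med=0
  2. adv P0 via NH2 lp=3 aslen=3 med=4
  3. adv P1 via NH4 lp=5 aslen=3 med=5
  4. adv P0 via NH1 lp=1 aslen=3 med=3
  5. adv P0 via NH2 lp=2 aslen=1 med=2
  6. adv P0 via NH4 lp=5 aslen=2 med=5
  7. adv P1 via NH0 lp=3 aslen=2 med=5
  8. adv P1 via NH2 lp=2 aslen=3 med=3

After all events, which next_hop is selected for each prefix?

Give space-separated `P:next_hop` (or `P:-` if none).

Op 1: best P0=NH0 P1=-
Op 2: best P0=NH0 P1=-
Op 3: best P0=NH0 P1=NH4
Op 4: best P0=NH0 P1=NH4
Op 5: best P0=NH0 P1=NH4
Op 6: best P0=NH4 P1=NH4
Op 7: best P0=NH4 P1=NH4
Op 8: best P0=NH4 P1=NH4

Answer: P0:NH4 P1:NH4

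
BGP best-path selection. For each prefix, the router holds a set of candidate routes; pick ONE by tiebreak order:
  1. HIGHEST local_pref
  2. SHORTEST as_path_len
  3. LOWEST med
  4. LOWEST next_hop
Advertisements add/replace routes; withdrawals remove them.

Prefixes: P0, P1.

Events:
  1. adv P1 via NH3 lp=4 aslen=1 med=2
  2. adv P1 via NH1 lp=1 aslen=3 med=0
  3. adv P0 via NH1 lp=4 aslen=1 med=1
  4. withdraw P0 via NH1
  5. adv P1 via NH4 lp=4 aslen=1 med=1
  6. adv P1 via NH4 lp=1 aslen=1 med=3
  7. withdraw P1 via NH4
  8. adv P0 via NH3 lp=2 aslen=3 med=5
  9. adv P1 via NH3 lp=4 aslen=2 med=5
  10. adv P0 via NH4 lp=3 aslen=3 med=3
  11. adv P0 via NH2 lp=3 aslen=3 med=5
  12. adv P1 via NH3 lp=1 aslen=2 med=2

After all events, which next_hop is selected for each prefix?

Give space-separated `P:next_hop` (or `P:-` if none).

Answer: P0:NH4 P1:NH3

Derivation:
Op 1: best P0=- P1=NH3
Op 2: best P0=- P1=NH3
Op 3: best P0=NH1 P1=NH3
Op 4: best P0=- P1=NH3
Op 5: best P0=- P1=NH4
Op 6: best P0=- P1=NH3
Op 7: best P0=- P1=NH3
Op 8: best P0=NH3 P1=NH3
Op 9: best P0=NH3 P1=NH3
Op 10: best P0=NH4 P1=NH3
Op 11: best P0=NH4 P1=NH3
Op 12: best P0=NH4 P1=NH3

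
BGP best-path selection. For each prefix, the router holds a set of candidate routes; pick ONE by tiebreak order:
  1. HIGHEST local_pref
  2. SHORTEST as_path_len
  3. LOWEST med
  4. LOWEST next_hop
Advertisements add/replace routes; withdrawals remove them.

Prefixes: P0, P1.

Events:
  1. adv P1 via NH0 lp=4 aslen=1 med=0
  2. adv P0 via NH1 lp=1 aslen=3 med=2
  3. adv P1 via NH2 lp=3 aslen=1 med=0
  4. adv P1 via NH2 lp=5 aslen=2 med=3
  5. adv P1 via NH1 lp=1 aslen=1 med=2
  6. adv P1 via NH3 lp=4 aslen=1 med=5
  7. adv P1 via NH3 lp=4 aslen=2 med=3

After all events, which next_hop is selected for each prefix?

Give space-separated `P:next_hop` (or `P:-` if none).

Op 1: best P0=- P1=NH0
Op 2: best P0=NH1 P1=NH0
Op 3: best P0=NH1 P1=NH0
Op 4: best P0=NH1 P1=NH2
Op 5: best P0=NH1 P1=NH2
Op 6: best P0=NH1 P1=NH2
Op 7: best P0=NH1 P1=NH2

Answer: P0:NH1 P1:NH2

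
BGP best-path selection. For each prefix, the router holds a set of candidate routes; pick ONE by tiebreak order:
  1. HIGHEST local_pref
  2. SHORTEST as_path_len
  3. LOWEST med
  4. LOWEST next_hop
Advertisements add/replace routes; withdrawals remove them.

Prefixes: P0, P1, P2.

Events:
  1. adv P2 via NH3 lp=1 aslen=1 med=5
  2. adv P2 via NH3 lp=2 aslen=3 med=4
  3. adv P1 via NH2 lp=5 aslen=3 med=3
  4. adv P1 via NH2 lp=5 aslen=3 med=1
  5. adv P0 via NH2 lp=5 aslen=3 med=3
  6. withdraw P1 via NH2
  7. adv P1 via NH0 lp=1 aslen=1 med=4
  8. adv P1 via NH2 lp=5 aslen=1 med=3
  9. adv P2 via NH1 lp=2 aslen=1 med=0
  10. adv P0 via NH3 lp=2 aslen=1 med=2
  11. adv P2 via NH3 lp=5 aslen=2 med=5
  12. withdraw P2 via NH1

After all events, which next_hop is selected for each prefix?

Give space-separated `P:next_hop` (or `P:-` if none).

Answer: P0:NH2 P1:NH2 P2:NH3

Derivation:
Op 1: best P0=- P1=- P2=NH3
Op 2: best P0=- P1=- P2=NH3
Op 3: best P0=- P1=NH2 P2=NH3
Op 4: best P0=- P1=NH2 P2=NH3
Op 5: best P0=NH2 P1=NH2 P2=NH3
Op 6: best P0=NH2 P1=- P2=NH3
Op 7: best P0=NH2 P1=NH0 P2=NH3
Op 8: best P0=NH2 P1=NH2 P2=NH3
Op 9: best P0=NH2 P1=NH2 P2=NH1
Op 10: best P0=NH2 P1=NH2 P2=NH1
Op 11: best P0=NH2 P1=NH2 P2=NH3
Op 12: best P0=NH2 P1=NH2 P2=NH3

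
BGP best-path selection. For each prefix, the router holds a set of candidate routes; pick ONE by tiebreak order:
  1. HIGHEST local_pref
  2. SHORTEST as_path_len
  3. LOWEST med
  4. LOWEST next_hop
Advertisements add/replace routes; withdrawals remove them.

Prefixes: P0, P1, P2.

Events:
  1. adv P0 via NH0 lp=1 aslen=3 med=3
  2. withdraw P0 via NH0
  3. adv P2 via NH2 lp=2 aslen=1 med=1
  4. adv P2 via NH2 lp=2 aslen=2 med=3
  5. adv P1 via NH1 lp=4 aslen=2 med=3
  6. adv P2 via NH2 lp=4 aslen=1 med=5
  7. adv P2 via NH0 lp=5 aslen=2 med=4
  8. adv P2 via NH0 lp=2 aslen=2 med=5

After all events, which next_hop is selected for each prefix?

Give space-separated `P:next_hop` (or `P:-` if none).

Answer: P0:- P1:NH1 P2:NH2

Derivation:
Op 1: best P0=NH0 P1=- P2=-
Op 2: best P0=- P1=- P2=-
Op 3: best P0=- P1=- P2=NH2
Op 4: best P0=- P1=- P2=NH2
Op 5: best P0=- P1=NH1 P2=NH2
Op 6: best P0=- P1=NH1 P2=NH2
Op 7: best P0=- P1=NH1 P2=NH0
Op 8: best P0=- P1=NH1 P2=NH2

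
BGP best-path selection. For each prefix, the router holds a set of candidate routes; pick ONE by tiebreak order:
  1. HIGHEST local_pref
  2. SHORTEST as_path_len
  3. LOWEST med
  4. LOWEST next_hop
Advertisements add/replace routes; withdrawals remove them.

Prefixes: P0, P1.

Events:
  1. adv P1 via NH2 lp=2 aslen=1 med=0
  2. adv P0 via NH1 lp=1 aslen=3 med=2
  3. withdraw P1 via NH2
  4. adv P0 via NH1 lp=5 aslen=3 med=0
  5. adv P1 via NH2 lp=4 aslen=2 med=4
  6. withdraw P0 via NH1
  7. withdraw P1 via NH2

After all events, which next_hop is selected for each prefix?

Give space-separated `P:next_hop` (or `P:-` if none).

Answer: P0:- P1:-

Derivation:
Op 1: best P0=- P1=NH2
Op 2: best P0=NH1 P1=NH2
Op 3: best P0=NH1 P1=-
Op 4: best P0=NH1 P1=-
Op 5: best P0=NH1 P1=NH2
Op 6: best P0=- P1=NH2
Op 7: best P0=- P1=-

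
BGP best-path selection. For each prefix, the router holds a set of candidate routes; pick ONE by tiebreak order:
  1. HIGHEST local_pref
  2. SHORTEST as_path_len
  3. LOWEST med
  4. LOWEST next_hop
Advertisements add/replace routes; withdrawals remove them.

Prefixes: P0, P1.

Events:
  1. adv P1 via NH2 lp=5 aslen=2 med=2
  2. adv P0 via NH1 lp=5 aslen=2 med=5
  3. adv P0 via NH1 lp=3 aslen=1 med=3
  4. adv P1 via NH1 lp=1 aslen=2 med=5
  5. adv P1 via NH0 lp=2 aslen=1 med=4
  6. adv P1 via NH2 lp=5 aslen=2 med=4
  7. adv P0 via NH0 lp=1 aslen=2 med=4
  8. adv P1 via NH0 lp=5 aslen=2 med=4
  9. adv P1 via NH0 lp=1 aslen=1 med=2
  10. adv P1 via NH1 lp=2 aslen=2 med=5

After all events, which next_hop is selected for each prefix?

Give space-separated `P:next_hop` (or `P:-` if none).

Op 1: best P0=- P1=NH2
Op 2: best P0=NH1 P1=NH2
Op 3: best P0=NH1 P1=NH2
Op 4: best P0=NH1 P1=NH2
Op 5: best P0=NH1 P1=NH2
Op 6: best P0=NH1 P1=NH2
Op 7: best P0=NH1 P1=NH2
Op 8: best P0=NH1 P1=NH0
Op 9: best P0=NH1 P1=NH2
Op 10: best P0=NH1 P1=NH2

Answer: P0:NH1 P1:NH2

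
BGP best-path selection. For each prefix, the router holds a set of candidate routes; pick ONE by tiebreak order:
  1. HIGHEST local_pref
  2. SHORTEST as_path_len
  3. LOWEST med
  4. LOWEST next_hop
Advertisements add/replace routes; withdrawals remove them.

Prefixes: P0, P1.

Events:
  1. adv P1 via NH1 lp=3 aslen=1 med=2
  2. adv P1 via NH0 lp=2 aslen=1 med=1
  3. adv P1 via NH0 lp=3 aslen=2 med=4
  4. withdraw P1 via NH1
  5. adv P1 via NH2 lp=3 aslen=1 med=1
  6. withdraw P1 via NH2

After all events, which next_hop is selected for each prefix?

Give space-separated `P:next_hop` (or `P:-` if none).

Answer: P0:- P1:NH0

Derivation:
Op 1: best P0=- P1=NH1
Op 2: best P0=- P1=NH1
Op 3: best P0=- P1=NH1
Op 4: best P0=- P1=NH0
Op 5: best P0=- P1=NH2
Op 6: best P0=- P1=NH0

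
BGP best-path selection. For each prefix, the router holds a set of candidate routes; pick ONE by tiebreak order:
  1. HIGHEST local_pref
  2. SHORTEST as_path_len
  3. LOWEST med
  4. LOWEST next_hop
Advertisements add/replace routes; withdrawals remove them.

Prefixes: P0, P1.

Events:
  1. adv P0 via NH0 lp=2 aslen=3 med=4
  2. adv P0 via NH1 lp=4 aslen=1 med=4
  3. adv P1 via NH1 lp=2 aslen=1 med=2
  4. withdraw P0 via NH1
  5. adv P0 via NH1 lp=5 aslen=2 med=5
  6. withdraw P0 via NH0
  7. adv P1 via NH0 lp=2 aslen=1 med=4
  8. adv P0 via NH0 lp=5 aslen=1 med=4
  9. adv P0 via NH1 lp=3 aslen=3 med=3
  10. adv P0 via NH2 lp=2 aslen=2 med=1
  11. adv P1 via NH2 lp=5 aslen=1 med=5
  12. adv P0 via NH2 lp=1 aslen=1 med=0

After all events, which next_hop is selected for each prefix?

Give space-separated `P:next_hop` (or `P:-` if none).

Answer: P0:NH0 P1:NH2

Derivation:
Op 1: best P0=NH0 P1=-
Op 2: best P0=NH1 P1=-
Op 3: best P0=NH1 P1=NH1
Op 4: best P0=NH0 P1=NH1
Op 5: best P0=NH1 P1=NH1
Op 6: best P0=NH1 P1=NH1
Op 7: best P0=NH1 P1=NH1
Op 8: best P0=NH0 P1=NH1
Op 9: best P0=NH0 P1=NH1
Op 10: best P0=NH0 P1=NH1
Op 11: best P0=NH0 P1=NH2
Op 12: best P0=NH0 P1=NH2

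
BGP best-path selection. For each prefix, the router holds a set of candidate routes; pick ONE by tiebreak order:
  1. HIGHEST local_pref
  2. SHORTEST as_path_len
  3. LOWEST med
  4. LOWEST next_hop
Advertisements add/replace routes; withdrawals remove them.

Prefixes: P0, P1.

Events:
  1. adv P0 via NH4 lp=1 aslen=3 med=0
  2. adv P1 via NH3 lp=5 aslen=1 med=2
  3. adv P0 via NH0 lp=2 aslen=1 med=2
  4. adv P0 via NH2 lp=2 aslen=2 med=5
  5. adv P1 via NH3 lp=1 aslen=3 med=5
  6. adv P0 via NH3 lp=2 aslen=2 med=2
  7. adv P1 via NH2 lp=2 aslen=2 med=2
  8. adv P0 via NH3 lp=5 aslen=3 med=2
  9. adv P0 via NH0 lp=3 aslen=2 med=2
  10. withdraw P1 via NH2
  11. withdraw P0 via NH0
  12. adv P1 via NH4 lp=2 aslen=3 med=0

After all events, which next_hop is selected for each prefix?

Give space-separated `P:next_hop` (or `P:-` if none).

Answer: P0:NH3 P1:NH4

Derivation:
Op 1: best P0=NH4 P1=-
Op 2: best P0=NH4 P1=NH3
Op 3: best P0=NH0 P1=NH3
Op 4: best P0=NH0 P1=NH3
Op 5: best P0=NH0 P1=NH3
Op 6: best P0=NH0 P1=NH3
Op 7: best P0=NH0 P1=NH2
Op 8: best P0=NH3 P1=NH2
Op 9: best P0=NH3 P1=NH2
Op 10: best P0=NH3 P1=NH3
Op 11: best P0=NH3 P1=NH3
Op 12: best P0=NH3 P1=NH4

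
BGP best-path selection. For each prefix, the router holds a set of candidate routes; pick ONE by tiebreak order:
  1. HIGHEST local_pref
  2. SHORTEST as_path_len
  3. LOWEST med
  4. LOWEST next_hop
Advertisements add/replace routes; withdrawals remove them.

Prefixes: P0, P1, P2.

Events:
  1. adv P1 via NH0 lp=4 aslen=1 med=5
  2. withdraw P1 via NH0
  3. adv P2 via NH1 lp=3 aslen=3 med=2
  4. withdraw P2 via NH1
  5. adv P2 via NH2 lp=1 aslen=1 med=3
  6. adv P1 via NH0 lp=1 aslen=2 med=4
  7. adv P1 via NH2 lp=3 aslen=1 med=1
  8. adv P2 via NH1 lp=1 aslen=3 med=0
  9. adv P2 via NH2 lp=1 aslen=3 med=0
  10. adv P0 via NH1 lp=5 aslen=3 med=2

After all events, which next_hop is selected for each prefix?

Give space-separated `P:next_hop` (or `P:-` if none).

Answer: P0:NH1 P1:NH2 P2:NH1

Derivation:
Op 1: best P0=- P1=NH0 P2=-
Op 2: best P0=- P1=- P2=-
Op 3: best P0=- P1=- P2=NH1
Op 4: best P0=- P1=- P2=-
Op 5: best P0=- P1=- P2=NH2
Op 6: best P0=- P1=NH0 P2=NH2
Op 7: best P0=- P1=NH2 P2=NH2
Op 8: best P0=- P1=NH2 P2=NH2
Op 9: best P0=- P1=NH2 P2=NH1
Op 10: best P0=NH1 P1=NH2 P2=NH1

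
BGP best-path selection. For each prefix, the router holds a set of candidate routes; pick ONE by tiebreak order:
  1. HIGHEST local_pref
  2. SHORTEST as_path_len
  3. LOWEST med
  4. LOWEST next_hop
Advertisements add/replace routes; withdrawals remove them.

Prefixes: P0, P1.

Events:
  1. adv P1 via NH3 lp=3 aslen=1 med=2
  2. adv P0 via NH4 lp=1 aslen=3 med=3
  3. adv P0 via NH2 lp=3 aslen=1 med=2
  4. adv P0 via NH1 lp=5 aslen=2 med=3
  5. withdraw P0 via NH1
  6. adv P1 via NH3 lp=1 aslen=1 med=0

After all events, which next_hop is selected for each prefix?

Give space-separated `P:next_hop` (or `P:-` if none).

Op 1: best P0=- P1=NH3
Op 2: best P0=NH4 P1=NH3
Op 3: best P0=NH2 P1=NH3
Op 4: best P0=NH1 P1=NH3
Op 5: best P0=NH2 P1=NH3
Op 6: best P0=NH2 P1=NH3

Answer: P0:NH2 P1:NH3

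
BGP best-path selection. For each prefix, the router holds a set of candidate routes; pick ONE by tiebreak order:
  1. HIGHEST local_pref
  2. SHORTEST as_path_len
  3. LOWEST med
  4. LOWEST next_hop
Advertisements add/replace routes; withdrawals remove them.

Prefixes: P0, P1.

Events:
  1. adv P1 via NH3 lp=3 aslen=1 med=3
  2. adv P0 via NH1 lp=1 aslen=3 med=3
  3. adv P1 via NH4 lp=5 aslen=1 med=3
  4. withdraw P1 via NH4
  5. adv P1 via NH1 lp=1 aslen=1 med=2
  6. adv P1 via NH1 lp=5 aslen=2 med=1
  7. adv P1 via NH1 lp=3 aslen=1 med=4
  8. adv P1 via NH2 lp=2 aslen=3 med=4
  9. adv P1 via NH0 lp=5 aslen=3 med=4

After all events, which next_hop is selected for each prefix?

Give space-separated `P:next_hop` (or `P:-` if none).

Op 1: best P0=- P1=NH3
Op 2: best P0=NH1 P1=NH3
Op 3: best P0=NH1 P1=NH4
Op 4: best P0=NH1 P1=NH3
Op 5: best P0=NH1 P1=NH3
Op 6: best P0=NH1 P1=NH1
Op 7: best P0=NH1 P1=NH3
Op 8: best P0=NH1 P1=NH3
Op 9: best P0=NH1 P1=NH0

Answer: P0:NH1 P1:NH0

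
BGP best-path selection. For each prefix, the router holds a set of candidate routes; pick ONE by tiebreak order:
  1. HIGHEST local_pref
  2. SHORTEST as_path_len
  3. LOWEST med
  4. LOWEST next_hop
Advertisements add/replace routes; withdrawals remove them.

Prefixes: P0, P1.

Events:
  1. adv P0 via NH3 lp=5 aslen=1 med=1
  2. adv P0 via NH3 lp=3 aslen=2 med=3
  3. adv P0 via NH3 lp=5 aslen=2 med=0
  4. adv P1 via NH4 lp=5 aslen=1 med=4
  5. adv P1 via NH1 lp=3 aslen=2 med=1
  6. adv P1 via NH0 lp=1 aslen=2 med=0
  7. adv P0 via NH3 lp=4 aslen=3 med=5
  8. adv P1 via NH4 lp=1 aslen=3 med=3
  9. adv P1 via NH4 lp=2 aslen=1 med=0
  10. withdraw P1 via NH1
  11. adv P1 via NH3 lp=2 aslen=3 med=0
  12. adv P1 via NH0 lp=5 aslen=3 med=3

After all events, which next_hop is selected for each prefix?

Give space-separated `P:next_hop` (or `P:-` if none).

Op 1: best P0=NH3 P1=-
Op 2: best P0=NH3 P1=-
Op 3: best P0=NH3 P1=-
Op 4: best P0=NH3 P1=NH4
Op 5: best P0=NH3 P1=NH4
Op 6: best P0=NH3 P1=NH4
Op 7: best P0=NH3 P1=NH4
Op 8: best P0=NH3 P1=NH1
Op 9: best P0=NH3 P1=NH1
Op 10: best P0=NH3 P1=NH4
Op 11: best P0=NH3 P1=NH4
Op 12: best P0=NH3 P1=NH0

Answer: P0:NH3 P1:NH0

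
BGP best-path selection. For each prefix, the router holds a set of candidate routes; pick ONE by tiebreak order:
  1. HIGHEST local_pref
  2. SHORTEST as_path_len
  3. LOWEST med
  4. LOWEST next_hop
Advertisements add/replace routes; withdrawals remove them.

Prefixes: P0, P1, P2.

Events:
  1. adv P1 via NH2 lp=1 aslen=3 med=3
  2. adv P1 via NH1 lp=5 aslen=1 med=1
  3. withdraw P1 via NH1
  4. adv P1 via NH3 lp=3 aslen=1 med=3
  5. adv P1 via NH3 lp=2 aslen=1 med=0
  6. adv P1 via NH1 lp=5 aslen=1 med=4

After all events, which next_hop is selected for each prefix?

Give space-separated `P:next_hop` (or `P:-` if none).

Answer: P0:- P1:NH1 P2:-

Derivation:
Op 1: best P0=- P1=NH2 P2=-
Op 2: best P0=- P1=NH1 P2=-
Op 3: best P0=- P1=NH2 P2=-
Op 4: best P0=- P1=NH3 P2=-
Op 5: best P0=- P1=NH3 P2=-
Op 6: best P0=- P1=NH1 P2=-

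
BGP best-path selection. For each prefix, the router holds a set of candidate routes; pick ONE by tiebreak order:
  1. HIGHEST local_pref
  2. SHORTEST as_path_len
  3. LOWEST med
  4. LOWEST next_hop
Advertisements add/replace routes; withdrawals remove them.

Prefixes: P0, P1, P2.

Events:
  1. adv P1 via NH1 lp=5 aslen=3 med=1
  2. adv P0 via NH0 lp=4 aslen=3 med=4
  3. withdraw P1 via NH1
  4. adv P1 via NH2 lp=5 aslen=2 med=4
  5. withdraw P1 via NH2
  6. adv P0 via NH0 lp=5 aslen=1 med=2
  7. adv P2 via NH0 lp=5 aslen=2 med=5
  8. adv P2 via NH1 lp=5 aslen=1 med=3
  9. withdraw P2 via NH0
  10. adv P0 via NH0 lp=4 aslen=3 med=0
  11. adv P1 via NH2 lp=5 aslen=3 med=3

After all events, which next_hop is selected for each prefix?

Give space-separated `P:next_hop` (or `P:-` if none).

Answer: P0:NH0 P1:NH2 P2:NH1

Derivation:
Op 1: best P0=- P1=NH1 P2=-
Op 2: best P0=NH0 P1=NH1 P2=-
Op 3: best P0=NH0 P1=- P2=-
Op 4: best P0=NH0 P1=NH2 P2=-
Op 5: best P0=NH0 P1=- P2=-
Op 6: best P0=NH0 P1=- P2=-
Op 7: best P0=NH0 P1=- P2=NH0
Op 8: best P0=NH0 P1=- P2=NH1
Op 9: best P0=NH0 P1=- P2=NH1
Op 10: best P0=NH0 P1=- P2=NH1
Op 11: best P0=NH0 P1=NH2 P2=NH1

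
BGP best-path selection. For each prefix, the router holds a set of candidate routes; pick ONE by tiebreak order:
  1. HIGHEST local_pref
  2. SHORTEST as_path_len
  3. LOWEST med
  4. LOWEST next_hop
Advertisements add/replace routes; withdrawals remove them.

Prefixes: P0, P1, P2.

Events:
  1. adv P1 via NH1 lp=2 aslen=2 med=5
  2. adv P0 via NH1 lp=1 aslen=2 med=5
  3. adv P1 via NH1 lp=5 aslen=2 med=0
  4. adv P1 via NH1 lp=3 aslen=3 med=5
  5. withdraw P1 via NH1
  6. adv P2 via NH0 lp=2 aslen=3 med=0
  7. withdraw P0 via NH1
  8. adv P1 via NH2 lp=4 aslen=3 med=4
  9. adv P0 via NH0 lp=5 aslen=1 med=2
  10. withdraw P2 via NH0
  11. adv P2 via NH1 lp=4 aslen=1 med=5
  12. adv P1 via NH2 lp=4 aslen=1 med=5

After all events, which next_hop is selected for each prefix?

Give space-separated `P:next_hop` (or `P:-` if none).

Answer: P0:NH0 P1:NH2 P2:NH1

Derivation:
Op 1: best P0=- P1=NH1 P2=-
Op 2: best P0=NH1 P1=NH1 P2=-
Op 3: best P0=NH1 P1=NH1 P2=-
Op 4: best P0=NH1 P1=NH1 P2=-
Op 5: best P0=NH1 P1=- P2=-
Op 6: best P0=NH1 P1=- P2=NH0
Op 7: best P0=- P1=- P2=NH0
Op 8: best P0=- P1=NH2 P2=NH0
Op 9: best P0=NH0 P1=NH2 P2=NH0
Op 10: best P0=NH0 P1=NH2 P2=-
Op 11: best P0=NH0 P1=NH2 P2=NH1
Op 12: best P0=NH0 P1=NH2 P2=NH1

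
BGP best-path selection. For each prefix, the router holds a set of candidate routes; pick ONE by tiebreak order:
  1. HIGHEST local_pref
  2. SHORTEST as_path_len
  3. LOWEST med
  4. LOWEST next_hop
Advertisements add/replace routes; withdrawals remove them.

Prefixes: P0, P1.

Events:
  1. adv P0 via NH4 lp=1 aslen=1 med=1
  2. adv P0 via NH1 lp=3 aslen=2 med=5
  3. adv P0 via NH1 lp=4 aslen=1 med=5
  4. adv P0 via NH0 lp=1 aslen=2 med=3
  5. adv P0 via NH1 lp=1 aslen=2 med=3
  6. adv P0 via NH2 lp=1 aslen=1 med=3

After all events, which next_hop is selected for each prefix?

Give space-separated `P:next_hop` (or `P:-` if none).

Op 1: best P0=NH4 P1=-
Op 2: best P0=NH1 P1=-
Op 3: best P0=NH1 P1=-
Op 4: best P0=NH1 P1=-
Op 5: best P0=NH4 P1=-
Op 6: best P0=NH4 P1=-

Answer: P0:NH4 P1:-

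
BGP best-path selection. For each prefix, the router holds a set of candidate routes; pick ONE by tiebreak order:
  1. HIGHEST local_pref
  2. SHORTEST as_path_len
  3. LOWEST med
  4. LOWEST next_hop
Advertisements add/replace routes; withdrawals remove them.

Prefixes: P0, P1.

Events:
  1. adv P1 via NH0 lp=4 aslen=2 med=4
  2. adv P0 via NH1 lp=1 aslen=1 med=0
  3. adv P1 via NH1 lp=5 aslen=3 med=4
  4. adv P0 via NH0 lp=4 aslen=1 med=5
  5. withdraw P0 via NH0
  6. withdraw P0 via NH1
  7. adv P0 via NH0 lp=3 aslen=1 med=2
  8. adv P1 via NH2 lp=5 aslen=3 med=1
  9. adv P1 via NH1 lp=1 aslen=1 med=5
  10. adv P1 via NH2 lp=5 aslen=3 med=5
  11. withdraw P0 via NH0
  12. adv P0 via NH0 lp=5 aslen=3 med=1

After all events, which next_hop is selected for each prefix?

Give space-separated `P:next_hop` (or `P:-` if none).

Answer: P0:NH0 P1:NH2

Derivation:
Op 1: best P0=- P1=NH0
Op 2: best P0=NH1 P1=NH0
Op 3: best P0=NH1 P1=NH1
Op 4: best P0=NH0 P1=NH1
Op 5: best P0=NH1 P1=NH1
Op 6: best P0=- P1=NH1
Op 7: best P0=NH0 P1=NH1
Op 8: best P0=NH0 P1=NH2
Op 9: best P0=NH0 P1=NH2
Op 10: best P0=NH0 P1=NH2
Op 11: best P0=- P1=NH2
Op 12: best P0=NH0 P1=NH2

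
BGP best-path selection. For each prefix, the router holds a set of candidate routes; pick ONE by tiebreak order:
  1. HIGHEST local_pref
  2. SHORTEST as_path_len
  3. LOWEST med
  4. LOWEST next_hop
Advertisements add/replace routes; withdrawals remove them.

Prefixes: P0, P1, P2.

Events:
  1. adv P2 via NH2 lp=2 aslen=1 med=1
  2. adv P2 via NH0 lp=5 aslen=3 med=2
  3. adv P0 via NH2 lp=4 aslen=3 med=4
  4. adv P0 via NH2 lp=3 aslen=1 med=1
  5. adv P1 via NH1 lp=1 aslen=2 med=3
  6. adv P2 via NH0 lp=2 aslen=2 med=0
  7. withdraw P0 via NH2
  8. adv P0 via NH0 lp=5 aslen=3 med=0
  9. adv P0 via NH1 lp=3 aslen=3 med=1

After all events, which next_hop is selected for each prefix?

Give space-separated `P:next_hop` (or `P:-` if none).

Op 1: best P0=- P1=- P2=NH2
Op 2: best P0=- P1=- P2=NH0
Op 3: best P0=NH2 P1=- P2=NH0
Op 4: best P0=NH2 P1=- P2=NH0
Op 5: best P0=NH2 P1=NH1 P2=NH0
Op 6: best P0=NH2 P1=NH1 P2=NH2
Op 7: best P0=- P1=NH1 P2=NH2
Op 8: best P0=NH0 P1=NH1 P2=NH2
Op 9: best P0=NH0 P1=NH1 P2=NH2

Answer: P0:NH0 P1:NH1 P2:NH2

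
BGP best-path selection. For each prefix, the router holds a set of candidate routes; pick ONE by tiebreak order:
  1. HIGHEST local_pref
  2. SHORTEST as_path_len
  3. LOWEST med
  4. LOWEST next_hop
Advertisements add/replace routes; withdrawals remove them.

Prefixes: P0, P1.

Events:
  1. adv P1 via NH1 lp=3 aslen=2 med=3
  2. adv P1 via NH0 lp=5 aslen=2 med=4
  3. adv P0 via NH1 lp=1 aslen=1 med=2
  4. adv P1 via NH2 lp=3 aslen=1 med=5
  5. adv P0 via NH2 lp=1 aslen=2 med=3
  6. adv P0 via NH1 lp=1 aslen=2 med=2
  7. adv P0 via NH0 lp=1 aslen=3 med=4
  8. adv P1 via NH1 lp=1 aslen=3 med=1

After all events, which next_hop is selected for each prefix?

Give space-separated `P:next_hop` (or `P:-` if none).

Answer: P0:NH1 P1:NH0

Derivation:
Op 1: best P0=- P1=NH1
Op 2: best P0=- P1=NH0
Op 3: best P0=NH1 P1=NH0
Op 4: best P0=NH1 P1=NH0
Op 5: best P0=NH1 P1=NH0
Op 6: best P0=NH1 P1=NH0
Op 7: best P0=NH1 P1=NH0
Op 8: best P0=NH1 P1=NH0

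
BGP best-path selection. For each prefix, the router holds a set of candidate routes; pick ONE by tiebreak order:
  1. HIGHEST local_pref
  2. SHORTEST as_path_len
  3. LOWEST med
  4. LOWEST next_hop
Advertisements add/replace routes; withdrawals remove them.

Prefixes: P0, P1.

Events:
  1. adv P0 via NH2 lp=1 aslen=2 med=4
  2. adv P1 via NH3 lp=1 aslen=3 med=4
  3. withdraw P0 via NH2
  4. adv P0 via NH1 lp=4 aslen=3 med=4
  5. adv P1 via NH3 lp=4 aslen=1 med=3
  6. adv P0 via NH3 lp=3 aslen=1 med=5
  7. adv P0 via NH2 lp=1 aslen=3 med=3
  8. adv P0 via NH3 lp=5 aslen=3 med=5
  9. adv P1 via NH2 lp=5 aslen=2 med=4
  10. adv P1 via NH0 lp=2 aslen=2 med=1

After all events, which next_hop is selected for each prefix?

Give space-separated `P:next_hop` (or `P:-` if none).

Op 1: best P0=NH2 P1=-
Op 2: best P0=NH2 P1=NH3
Op 3: best P0=- P1=NH3
Op 4: best P0=NH1 P1=NH3
Op 5: best P0=NH1 P1=NH3
Op 6: best P0=NH1 P1=NH3
Op 7: best P0=NH1 P1=NH3
Op 8: best P0=NH3 P1=NH3
Op 9: best P0=NH3 P1=NH2
Op 10: best P0=NH3 P1=NH2

Answer: P0:NH3 P1:NH2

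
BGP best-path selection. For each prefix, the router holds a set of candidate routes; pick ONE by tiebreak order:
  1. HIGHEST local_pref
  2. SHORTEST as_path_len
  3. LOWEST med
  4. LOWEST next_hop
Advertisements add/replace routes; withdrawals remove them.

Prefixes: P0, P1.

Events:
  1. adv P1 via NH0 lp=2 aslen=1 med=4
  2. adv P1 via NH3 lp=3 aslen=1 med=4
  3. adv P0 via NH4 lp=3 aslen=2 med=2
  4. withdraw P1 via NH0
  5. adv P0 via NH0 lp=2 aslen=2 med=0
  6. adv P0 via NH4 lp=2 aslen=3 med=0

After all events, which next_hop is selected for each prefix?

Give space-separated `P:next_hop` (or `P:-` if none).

Op 1: best P0=- P1=NH0
Op 2: best P0=- P1=NH3
Op 3: best P0=NH4 P1=NH3
Op 4: best P0=NH4 P1=NH3
Op 5: best P0=NH4 P1=NH3
Op 6: best P0=NH0 P1=NH3

Answer: P0:NH0 P1:NH3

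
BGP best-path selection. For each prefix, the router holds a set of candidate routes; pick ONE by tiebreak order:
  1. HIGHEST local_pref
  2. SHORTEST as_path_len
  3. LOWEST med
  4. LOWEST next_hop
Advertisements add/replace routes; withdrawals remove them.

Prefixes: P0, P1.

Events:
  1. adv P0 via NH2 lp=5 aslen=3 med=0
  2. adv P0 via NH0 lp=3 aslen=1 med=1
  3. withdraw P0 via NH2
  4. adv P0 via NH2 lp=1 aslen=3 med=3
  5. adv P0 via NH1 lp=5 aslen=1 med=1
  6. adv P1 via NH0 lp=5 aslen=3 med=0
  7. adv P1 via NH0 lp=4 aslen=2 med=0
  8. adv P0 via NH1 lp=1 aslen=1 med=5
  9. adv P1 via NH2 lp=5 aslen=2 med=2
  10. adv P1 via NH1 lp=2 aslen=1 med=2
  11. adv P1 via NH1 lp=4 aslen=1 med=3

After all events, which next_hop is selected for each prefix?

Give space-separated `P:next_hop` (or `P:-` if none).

Answer: P0:NH0 P1:NH2

Derivation:
Op 1: best P0=NH2 P1=-
Op 2: best P0=NH2 P1=-
Op 3: best P0=NH0 P1=-
Op 4: best P0=NH0 P1=-
Op 5: best P0=NH1 P1=-
Op 6: best P0=NH1 P1=NH0
Op 7: best P0=NH1 P1=NH0
Op 8: best P0=NH0 P1=NH0
Op 9: best P0=NH0 P1=NH2
Op 10: best P0=NH0 P1=NH2
Op 11: best P0=NH0 P1=NH2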